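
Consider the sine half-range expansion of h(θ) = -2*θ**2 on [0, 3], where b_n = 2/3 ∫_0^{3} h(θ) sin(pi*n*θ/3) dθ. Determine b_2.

18/pi

b_2 = 2/3 ∫_0^{3} (-2*θ**2) sin(2*pi*θ/3) dθ.
Integrating by parts twice (tabular method), an antiderivative of (-2*θ**2) sin(2*pi*θ/3) is 3*θ**2*cos(2*pi*θ/3)/pi - 9*θ*sin(2*pi*θ/3)/pi**2 - 27*cos(2*pi*θ/3)/(2*pi**3); evaluating from 0 to 3: ∫_{0}^{3} (-2*θ**2) sin(2*pi*θ/3) dθ = (-27/(2*pi**3) + 27/pi) - (-27/(2*pi**3)) = 27/pi.
Hence b_2 = (2/3)·(27/pi) = 18/pi.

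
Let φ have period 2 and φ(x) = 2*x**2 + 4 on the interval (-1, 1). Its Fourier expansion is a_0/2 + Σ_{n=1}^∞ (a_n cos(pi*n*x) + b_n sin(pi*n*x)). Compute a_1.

a_1 = ∫_{-1}^{1} φ(x) cos(pi*x) dx.
φ is even and cos(pi*x) is even, so the integrand is even and a_1 = 2 ∫_0^{1} φ(x) cos(pi*x) dx.
Integrating by parts twice (tabular method), an antiderivative of (2*x**2 + 4) cos(pi*x) is 2*x**2*sin(pi*x)/pi + 4*x*cos(pi*x)/pi**2 - 4*sin(pi*x)/pi**3 + 4*sin(pi*x)/pi; evaluating from 0 to 1: ∫_{0}^{1} (2*x**2 + 4) cos(pi*x) dx = (-4/pi**2) - (0) = -4/pi**2.
Hence a_1 = 2·(-4/pi**2) = -8/pi**2.

-8/pi**2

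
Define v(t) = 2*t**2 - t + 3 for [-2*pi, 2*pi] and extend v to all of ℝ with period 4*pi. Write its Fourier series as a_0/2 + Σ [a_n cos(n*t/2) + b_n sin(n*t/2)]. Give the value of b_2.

2

b_2 = (1/(2*pi)) ∫_{-2*pi}^{2*pi} v(t) sin(t) dt.
Integrating by parts twice (tabular method), an antiderivative of (2*t**2 - t + 3) sin(t) is -2*t**2*cos(t) + 4*t*sin(t) + t*cos(t) - sin(t) + cos(t); evaluating from -2*pi to 2*pi: ∫_{-2*pi}^{2*pi} (2*t**2 - t + 3) sin(t) dt = (-8*pi**2 + 1 + 2*pi) - (-8*pi**2 - 2*pi + 1) = 4*pi.
Hence b_2 = (1/(2*pi))·(4*pi) = 2.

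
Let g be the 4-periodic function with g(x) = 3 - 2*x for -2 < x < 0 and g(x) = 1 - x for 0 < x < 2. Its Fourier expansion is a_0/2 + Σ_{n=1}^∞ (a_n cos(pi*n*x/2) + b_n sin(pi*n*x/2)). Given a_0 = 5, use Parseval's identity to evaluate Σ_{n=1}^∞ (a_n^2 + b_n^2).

Parseval: a_0^2/2 + Σ_{n≥1} (a_n^2+b_n^2) = 1/2 ∫_{-2}^{2} g(x)^2 dx = 80/3.
Subtract a_0^2/2 = 25/2: Σ (a_n^2+b_n^2) = 85/6.

85/6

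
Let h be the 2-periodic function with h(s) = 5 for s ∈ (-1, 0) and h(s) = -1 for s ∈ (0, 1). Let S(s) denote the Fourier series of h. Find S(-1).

2

At s = -1 the one-sided limits are h(-1^-) = -1 and h(-1^+) = 5.
By Dirichlet's theorem the series converges to their average, [(-1) + (5)]/2 = 2.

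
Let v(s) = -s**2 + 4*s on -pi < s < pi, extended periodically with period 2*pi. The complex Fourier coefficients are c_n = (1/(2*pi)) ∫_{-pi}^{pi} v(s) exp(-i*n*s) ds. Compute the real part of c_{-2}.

-1/2

Since v is real-valued, Re(c_{-2}) = (1/(2*pi)) ∫_{-pi}^{pi} v(s) cos(-2*s) ds = a_{2}/2.
Integrating by parts twice (tabular method), an antiderivative of (-s**2 + 4*s) cos(-2*s) is -s**2*sin(2*s)/2 + 2*s*sin(2*s) - s*cos(2*s)/2 + sin(2*s)/4 + cos(2*s); evaluating from -pi to pi: ∫_{-pi}^{pi} (-s**2 + 4*s) cos(-2*s) ds = (1 - pi/2) - (1 + pi/2) = -pi.
Hence Re(c_{-2}) = (1/(2*pi))·(-pi) = -1/2.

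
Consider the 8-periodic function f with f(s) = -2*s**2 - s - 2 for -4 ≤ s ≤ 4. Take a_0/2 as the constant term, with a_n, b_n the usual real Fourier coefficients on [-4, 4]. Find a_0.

a_0 = 1/4 ∫_{-4}^{4} f(s) ds = 1/4 · (-304/3) = -76/3.

-76/3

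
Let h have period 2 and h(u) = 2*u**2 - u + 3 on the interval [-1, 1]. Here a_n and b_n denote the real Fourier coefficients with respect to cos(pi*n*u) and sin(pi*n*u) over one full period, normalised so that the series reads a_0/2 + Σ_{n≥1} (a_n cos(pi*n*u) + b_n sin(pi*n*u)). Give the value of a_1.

-8/pi**2

a_1 = ∫_{-1}^{1} h(u) cos(pi*u) du.
Integrating by parts twice (tabular method), an antiderivative of (2*u**2 - u + 3) cos(pi*u) is 2*u**2*sin(pi*u)/pi - u*sin(pi*u)/pi + 4*u*cos(pi*u)/pi**2 - 4*sin(pi*u)/pi**3 + 3*sin(pi*u)/pi - cos(pi*u)/pi**2; evaluating from -1 to 1: ∫_{-1}^{1} (2*u**2 - u + 3) cos(pi*u) du = (-3/pi**2) - (5/pi**2) = -8/pi**2.
Hence a_1 = -8/pi**2.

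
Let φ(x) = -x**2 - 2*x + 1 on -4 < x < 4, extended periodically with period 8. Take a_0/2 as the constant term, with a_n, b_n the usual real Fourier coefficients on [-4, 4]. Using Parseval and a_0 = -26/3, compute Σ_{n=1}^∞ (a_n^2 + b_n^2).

3968/45

Parseval: a_0^2/2 + Σ_{n≥1} (a_n^2+b_n^2) = 1/4 ∫_{-4}^{4} φ(x)^2 dx = 1886/15.
Subtract a_0^2/2 = 338/9: Σ (a_n^2+b_n^2) = 3968/45.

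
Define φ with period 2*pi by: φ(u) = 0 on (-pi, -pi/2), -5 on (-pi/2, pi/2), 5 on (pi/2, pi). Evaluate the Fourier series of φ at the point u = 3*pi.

u = 3*pi differs from u = -pi by 2 full period(s), and the series is 2*pi-periodic.
At u = -pi the one-sided limits are φ(-pi^-) = 5 and φ(-pi^+) = 0.
By Dirichlet's theorem the series converges to their average, [(5) + (0)]/2 = 5/2.

5/2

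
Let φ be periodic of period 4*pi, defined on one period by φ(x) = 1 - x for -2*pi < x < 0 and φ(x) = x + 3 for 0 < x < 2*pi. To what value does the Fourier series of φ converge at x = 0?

2

At x = 0 the one-sided limits are φ(0^-) = 1 and φ(0^+) = 3.
By Dirichlet's theorem the series converges to their average, [(1) + (3)]/2 = 2.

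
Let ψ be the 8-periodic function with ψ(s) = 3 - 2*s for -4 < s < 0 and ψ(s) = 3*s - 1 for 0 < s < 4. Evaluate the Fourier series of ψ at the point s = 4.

ψ is continuous at s = 4 with value 11, so the series converges to 11 there.

11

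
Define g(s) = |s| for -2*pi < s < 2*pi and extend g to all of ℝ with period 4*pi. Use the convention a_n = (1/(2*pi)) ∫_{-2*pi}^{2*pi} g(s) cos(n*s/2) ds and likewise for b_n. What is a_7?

a_7 = (1/(2*pi)) ∫_{-2*pi}^{2*pi} g(s) cos(7*s/2) ds.
g is even and cos(7*s/2) is even, so the integrand is even and a_7 = 1/pi ∫_0^{2*pi} g(s) cos(7*s/2) ds.
Integrating by parts (boundary term plus one more integral), an antiderivative of (s) cos(7*s/2) is 2*s*sin(7*s/2)/7 + 4*cos(7*s/2)/49; evaluating from 0 to 2*pi: ∫_{0}^{2*pi} (s) cos(7*s/2) ds = (-4/49) - (4/49) = -8/49.
Hence a_7 = (1/pi)·(-8/49) = -8/(49*pi).

-8/(49*pi)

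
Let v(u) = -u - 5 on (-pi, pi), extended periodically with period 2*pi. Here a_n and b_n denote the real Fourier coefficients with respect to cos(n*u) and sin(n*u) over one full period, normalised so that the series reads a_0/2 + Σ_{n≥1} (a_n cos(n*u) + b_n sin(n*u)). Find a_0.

a_0 = 1/pi ∫_{-pi}^{pi} v(u) du = 1/pi · (-10*pi) = -10.

-10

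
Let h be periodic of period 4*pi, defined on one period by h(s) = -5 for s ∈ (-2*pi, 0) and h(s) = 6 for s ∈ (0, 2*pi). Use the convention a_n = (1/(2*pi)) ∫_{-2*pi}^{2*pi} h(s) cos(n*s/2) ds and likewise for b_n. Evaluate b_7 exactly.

b_7 = (1/(2*pi)) ∫_{-2*pi}^{2*pi} h(s) sin(7*s/2) ds.
Split the integral at the breakpoints.
Directly, an antiderivative of (-5) sin(7*s/2) is 10*cos(7*s/2)/7; evaluating from -2*pi to 0: ∫_{-2*pi}^{0} (-5) sin(7*s/2) ds = (10/7) - (-10/7) = 20/7.
Directly, an antiderivative of (6) sin(7*s/2) is -12*cos(7*s/2)/7; evaluating from 0 to 2*pi: ∫_{0}^{2*pi} (6) sin(7*s/2) ds = (12/7) - (-12/7) = 24/7.
Summing the pieces and multiplying by (1/(2*pi)) gives b_7 = 22/(7*pi).

22/(7*pi)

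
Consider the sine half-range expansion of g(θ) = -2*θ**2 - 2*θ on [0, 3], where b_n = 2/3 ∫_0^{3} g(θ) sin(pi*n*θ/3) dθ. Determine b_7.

b_7 = 2/3 ∫_0^{3} (-2*θ**2 - 2*θ) sin(7*pi*θ/3) dθ.
Integrating by parts twice (tabular method), an antiderivative of (-2*θ**2 - 2*θ) sin(7*pi*θ/3) is 6*θ**2*cos(7*pi*θ/3)/(7*pi) - 36*θ*sin(7*pi*θ/3)/(49*pi**2) + 6*θ*cos(7*pi*θ/3)/(7*pi) - 18*sin(7*pi*θ/3)/(49*pi**2) - 108*cos(7*pi*θ/3)/(343*pi**3); evaluating from 0 to 3: ∫_{0}^{3} (-2*θ**2 - 2*θ) sin(7*pi*θ/3) dθ = (36*(3 - 98*pi**2)/(343*pi**3)) - (-108/(343*pi**3)) = 72*(3 - 49*pi**2)/(343*pi**3).
Hence b_7 = (2/3)·(72*(3 - 49*pi**2)/(343*pi**3)) = 48*(3 - 49*pi**2)/(343*pi**3).

48*(3 - 49*pi**2)/(343*pi**3)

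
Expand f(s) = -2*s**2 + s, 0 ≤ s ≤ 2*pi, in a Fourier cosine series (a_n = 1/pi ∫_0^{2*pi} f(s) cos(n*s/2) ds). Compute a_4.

a_4 = 1/pi ∫_0^{2*pi} (-2*s**2 + s) cos(2*s) ds.
Integrating by parts twice (tabular method), an antiderivative of (-2*s**2 + s) cos(2*s) is -s**2*sin(2*s) + s*sin(2*s)/2 - s*cos(2*s) + sin(2*s)/2 + cos(2*s)/4; evaluating from 0 to 2*pi: ∫_{0}^{2*pi} (-2*s**2 + s) cos(2*s) ds = (1/4 - 2*pi) - (1/4) = -2*pi.
Hence a_4 = (1/pi)·(-2*pi) = -2.

-2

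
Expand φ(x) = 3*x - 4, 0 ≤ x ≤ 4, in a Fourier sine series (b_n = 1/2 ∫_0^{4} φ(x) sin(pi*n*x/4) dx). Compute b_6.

b_6 = 1/2 ∫_0^{4} (3*x - 4) sin(3*pi*x/2) dx.
Integrating by parts (boundary term plus one more integral), an antiderivative of (3*x - 4) sin(3*pi*x/2) is -2*x*cos(3*pi*x/2)/pi + 4*sin(3*pi*x/2)/(3*pi**2) + 8*cos(3*pi*x/2)/(3*pi); evaluating from 0 to 4: ∫_{0}^{4} (3*x - 4) sin(3*pi*x/2) dx = (-16/(3*pi)) - (8/(3*pi)) = -8/pi.
Hence b_6 = (1/2)·(-8/pi) = -4/pi.

-4/pi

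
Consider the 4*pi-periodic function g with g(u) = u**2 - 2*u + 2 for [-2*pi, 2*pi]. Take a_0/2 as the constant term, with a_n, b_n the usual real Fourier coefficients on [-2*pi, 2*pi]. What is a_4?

1

a_4 = (1/(2*pi)) ∫_{-2*pi}^{2*pi} g(u) cos(2*u) du.
Integrating by parts twice (tabular method), an antiderivative of (u**2 - 2*u + 2) cos(2*u) is u**2*sin(2*u)/2 - u*sin(2*u) + u*cos(2*u)/2 + 3*sin(2*u)/4 - cos(2*u)/2; evaluating from -2*pi to 2*pi: ∫_{-2*pi}^{2*pi} (u**2 - 2*u + 2) cos(2*u) du = (-1/2 + pi) - (-pi - 1/2) = 2*pi.
Hence a_4 = (1/(2*pi))·(2*pi) = 1.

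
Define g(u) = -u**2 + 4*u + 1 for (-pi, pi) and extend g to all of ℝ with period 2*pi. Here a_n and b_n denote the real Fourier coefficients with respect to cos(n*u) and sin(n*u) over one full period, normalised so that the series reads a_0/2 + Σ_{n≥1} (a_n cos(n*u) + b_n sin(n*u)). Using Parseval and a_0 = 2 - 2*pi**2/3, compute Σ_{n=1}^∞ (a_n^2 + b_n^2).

Parseval: a_0^2/2 + Σ_{n≥1} (a_n^2+b_n^2) = 1/pi ∫_{-pi}^{pi} g(u)^2 du = 2 + 2*pi**4/5 + 28*pi**2/3.
Subtract a_0^2/2 = 2*(3 - pi**2)**2/9: Σ (a_n^2+b_n^2) = 8*pi**2*(pi**2 + 60)/45.

8*pi**2*(pi**2 + 60)/45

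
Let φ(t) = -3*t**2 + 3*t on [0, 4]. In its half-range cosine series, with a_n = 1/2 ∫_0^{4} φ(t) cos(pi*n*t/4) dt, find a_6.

a_6 = 1/2 ∫_0^{4} (-3*t**2 + 3*t) cos(3*pi*t/2) dt.
Integrating by parts twice (tabular method), an antiderivative of (-3*t**2 + 3*t) cos(3*pi*t/2) is -2*t**2*sin(3*pi*t/2)/pi + 2*t*sin(3*pi*t/2)/pi - 8*t*cos(3*pi*t/2)/(3*pi**2) + 16*sin(3*pi*t/2)/(9*pi**3) + 4*cos(3*pi*t/2)/(3*pi**2); evaluating from 0 to 4: ∫_{0}^{4} (-3*t**2 + 3*t) cos(3*pi*t/2) dt = (-28/(3*pi**2)) - (4/(3*pi**2)) = -32/(3*pi**2).
Hence a_6 = (1/2)·(-32/(3*pi**2)) = -16/(3*pi**2).

-16/(3*pi**2)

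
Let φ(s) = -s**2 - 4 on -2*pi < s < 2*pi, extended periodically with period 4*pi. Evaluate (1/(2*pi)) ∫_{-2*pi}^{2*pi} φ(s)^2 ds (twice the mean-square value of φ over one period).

(1/(2*pi)) ∫_{-2*pi}^{2*pi} φ(s)^2 ds = (1/(2*pi)) · (64*pi*(15 + 10*pi**2 + 3*pi**4)/15) = 32 + 64*pi**2/3 + 32*pi**4/5.

32 + 64*pi**2/3 + 32*pi**4/5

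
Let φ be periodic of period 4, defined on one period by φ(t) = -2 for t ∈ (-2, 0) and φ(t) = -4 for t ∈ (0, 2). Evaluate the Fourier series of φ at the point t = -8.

-3

t = -8 differs from t = 0 by -2 full period(s), and the series is 4-periodic.
At t = 0 the one-sided limits are φ(0^-) = -2 and φ(0^+) = -4.
By Dirichlet's theorem the series converges to their average, [(-2) + (-4)]/2 = -3.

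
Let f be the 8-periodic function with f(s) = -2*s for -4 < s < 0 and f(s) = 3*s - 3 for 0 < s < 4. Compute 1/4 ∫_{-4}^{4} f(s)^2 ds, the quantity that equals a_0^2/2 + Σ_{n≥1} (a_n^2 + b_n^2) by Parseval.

1/4 ∫_{-4}^{4} f(s)^2 ds = 1/4 · (508/3) = 127/3.

127/3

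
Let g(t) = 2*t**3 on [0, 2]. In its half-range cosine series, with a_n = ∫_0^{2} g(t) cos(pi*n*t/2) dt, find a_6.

a_6 = ∫_0^{2} (2*t**3) cos(3*pi*t) dt.
Integrating by parts three times (tabular method), an antiderivative of (2*t**3) cos(3*pi*t) is 2*t**3*sin(3*pi*t)/(3*pi) + 2*t**2*cos(3*pi*t)/(3*pi**2) - 4*t*sin(3*pi*t)/(9*pi**3) - 4*cos(3*pi*t)/(27*pi**4); evaluating from 0 to 2: ∫_{0}^{2} (2*t**3) cos(3*pi*t) dt = (4*(-1 + 18*pi**2)/(27*pi**4)) - (-4/(27*pi**4)) = 8/(3*pi**2).
Hence a_6 = 8/(3*pi**2).

8/(3*pi**2)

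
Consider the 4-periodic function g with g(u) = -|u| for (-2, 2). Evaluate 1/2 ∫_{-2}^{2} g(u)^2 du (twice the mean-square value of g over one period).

1/2 ∫_{-2}^{2} g(u)^2 du = 1/2 · (16/3) = 8/3.

8/3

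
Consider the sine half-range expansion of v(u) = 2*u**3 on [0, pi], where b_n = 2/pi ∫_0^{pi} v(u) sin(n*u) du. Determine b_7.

-24/343 + 4*pi**2/7

b_7 = 2/pi ∫_0^{pi} (2*u**3) sin(7*u) du.
Integrating by parts three times (tabular method), an antiderivative of (2*u**3) sin(7*u) is -2*u**3*cos(7*u)/7 + 6*u**2*sin(7*u)/49 + 12*u*cos(7*u)/343 - 12*sin(7*u)/2401; evaluating from 0 to pi: ∫_{0}^{pi} (2*u**3) sin(7*u) du = (2*pi*(-6 + 49*pi**2)/343) - (0) = 2*pi*(-6 + 49*pi**2)/343.
Hence b_7 = (2/pi)·(2*pi*(-6 + 49*pi**2)/343) = -24/343 + 4*pi**2/7.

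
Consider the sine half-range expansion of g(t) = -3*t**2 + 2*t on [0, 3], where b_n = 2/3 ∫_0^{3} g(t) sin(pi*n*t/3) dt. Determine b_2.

b_2 = 2/3 ∫_0^{3} (-3*t**2 + 2*t) sin(2*pi*t/3) dt.
Integrating by parts twice (tabular method), an antiderivative of (-3*t**2 + 2*t) sin(2*pi*t/3) is 9*t**2*cos(2*pi*t/3)/(2*pi) - 27*t*sin(2*pi*t/3)/(2*pi**2) - 3*t*cos(2*pi*t/3)/pi + 9*sin(2*pi*t/3)/(2*pi**2) - 81*cos(2*pi*t/3)/(4*pi**3); evaluating from 0 to 3: ∫_{0}^{3} (-3*t**2 + 2*t) sin(2*pi*t/3) dt = (9*(-9 + 14*pi**2)/(4*pi**3)) - (-81/(4*pi**3)) = 63/(2*pi).
Hence b_2 = (2/3)·(63/(2*pi)) = 21/pi.

21/pi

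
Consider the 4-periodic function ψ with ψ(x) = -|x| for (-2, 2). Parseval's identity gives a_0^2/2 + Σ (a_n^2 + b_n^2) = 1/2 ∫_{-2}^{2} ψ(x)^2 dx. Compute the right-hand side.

8/3

1/2 ∫_{-2}^{2} ψ(x)^2 dx = 1/2 · (16/3) = 8/3.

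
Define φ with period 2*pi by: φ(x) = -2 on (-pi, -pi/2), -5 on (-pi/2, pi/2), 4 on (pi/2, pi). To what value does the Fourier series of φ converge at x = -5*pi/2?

-7/2

x = -5*pi/2 differs from x = -pi/2 by -1 full period(s), and the series is 2*pi-periodic.
At x = -pi/2 the one-sided limits are φ(-pi/2^-) = -2 and φ(-pi/2^+) = -5.
By Dirichlet's theorem the series converges to their average, [(-2) + (-5)]/2 = -7/2.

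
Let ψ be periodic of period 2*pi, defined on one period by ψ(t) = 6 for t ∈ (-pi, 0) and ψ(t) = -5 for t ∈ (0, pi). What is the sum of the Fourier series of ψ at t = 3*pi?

t = 3*pi differs from t = -pi by 2 full period(s), and the series is 2*pi-periodic.
At t = -pi the one-sided limits are ψ(-pi^-) = -5 and ψ(-pi^+) = 6.
By Dirichlet's theorem the series converges to their average, [(-5) + (6)]/2 = 1/2.

1/2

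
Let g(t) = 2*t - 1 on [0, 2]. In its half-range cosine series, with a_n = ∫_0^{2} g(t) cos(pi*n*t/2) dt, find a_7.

a_7 = ∫_0^{2} (2*t - 1) cos(7*pi*t/2) dt.
Integrating by parts (boundary term plus one more integral), an antiderivative of (2*t - 1) cos(7*pi*t/2) is 4*t*sin(7*pi*t/2)/(7*pi) - 2*sin(7*pi*t/2)/(7*pi) + 8*cos(7*pi*t/2)/(49*pi**2); evaluating from 0 to 2: ∫_{0}^{2} (2*t - 1) cos(7*pi*t/2) dt = (-8/(49*pi**2)) - (8/(49*pi**2)) = -16/(49*pi**2).
Hence a_7 = -16/(49*pi**2).

-16/(49*pi**2)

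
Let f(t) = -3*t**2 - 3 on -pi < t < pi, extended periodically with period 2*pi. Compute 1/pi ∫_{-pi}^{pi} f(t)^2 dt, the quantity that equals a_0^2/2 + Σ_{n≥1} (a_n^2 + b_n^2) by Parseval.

18 + 12*pi**2 + 18*pi**4/5

1/pi ∫_{-pi}^{pi} f(t)^2 dt = 1/pi · (18*pi + 12*pi**3 + 18*pi**5/5) = 18 + 12*pi**2 + 18*pi**4/5.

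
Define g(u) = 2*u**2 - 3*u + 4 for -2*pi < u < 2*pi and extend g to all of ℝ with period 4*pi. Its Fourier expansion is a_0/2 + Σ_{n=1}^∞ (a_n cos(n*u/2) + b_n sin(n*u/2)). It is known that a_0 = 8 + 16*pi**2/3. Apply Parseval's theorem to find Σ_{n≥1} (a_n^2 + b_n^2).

pi**2*(24 + 512*pi**2/45)

Parseval: a_0^2/2 + Σ_{n≥1} (a_n^2+b_n^2) = (1/(2*pi)) ∫_{-2*pi}^{2*pi} g(u)^2 du = 32 + 200*pi**2/3 + 128*pi**4/5.
Subtract a_0^2/2 = 32*(3 + 2*pi**2)**2/9: Σ (a_n^2+b_n^2) = pi**2*(24 + 512*pi**2/45).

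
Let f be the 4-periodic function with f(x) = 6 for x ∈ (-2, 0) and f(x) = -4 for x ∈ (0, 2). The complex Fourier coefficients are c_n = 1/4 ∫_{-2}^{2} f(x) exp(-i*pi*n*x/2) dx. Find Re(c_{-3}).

0

Since f is real-valued, Re(c_{-3}) = 1/4 ∫_{-2}^{2} f(x) cos(-3*pi*x/2) dx = a_{3}/2.
Split the integral at the breakpoints.
Directly, an antiderivative of (6) cos(-3*pi*x/2) is 4*sin(3*pi*x/2)/pi; evaluating from -2 to 0: ∫_{-2}^{0} (6) cos(-3*pi*x/2) dx = (0) - (0) = 0.
Directly, an antiderivative of (-4) cos(-3*pi*x/2) is -8*sin(3*pi*x/2)/(3*pi); evaluating from 0 to 2: ∫_{0}^{2} (-4) cos(-3*pi*x/2) dx = (0) - (0) = 0.
So ∫_{-2}^{2} f(x) cos(-3*pi*x/2) dx = 0.
Hence Re(c_{-3}) = (1/4)·(0) = 0.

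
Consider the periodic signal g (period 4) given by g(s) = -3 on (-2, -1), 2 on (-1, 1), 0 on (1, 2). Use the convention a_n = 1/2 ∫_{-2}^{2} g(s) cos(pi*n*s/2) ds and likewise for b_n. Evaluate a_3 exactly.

a_3 = 1/2 ∫_{-2}^{2} g(s) cos(3*pi*s/2) ds.
Split the integral at the breakpoints.
Directly, an antiderivative of (-3) cos(3*pi*s/2) is -2*sin(3*pi*s/2)/pi; evaluating from -2 to -1: ∫_{-2}^{-1} (-3) cos(3*pi*s/2) ds = (-2/pi) - (0) = -2/pi.
Directly, an antiderivative of (2) cos(3*pi*s/2) is 4*sin(3*pi*s/2)/(3*pi); evaluating from -1 to 1: ∫_{-1}^{1} (2) cos(3*pi*s/2) ds = (-4/(3*pi)) - (4/(3*pi)) = -8/(3*pi).
∫_{1}^{2} (0) cos(3*pi*s/2) ds = 0.
Summing the pieces and multiplying by (1/2) gives a_3 = -7/(3*pi).

-7/(3*pi)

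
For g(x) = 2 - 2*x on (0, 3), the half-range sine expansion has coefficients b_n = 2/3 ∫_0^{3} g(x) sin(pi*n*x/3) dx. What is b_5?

b_5 = 2/3 ∫_0^{3} (2 - 2*x) sin(5*pi*x/3) dx.
Integrating by parts (boundary term plus one more integral), an antiderivative of (2 - 2*x) sin(5*pi*x/3) is 6*x*cos(5*pi*x/3)/(5*pi) - 18*sin(5*pi*x/3)/(25*pi**2) - 6*cos(5*pi*x/3)/(5*pi); evaluating from 0 to 3: ∫_{0}^{3} (2 - 2*x) sin(5*pi*x/3) dx = (-12/(5*pi)) - (-6/(5*pi)) = -6/(5*pi).
Hence b_5 = (2/3)·(-6/(5*pi)) = -4/(5*pi).

-4/(5*pi)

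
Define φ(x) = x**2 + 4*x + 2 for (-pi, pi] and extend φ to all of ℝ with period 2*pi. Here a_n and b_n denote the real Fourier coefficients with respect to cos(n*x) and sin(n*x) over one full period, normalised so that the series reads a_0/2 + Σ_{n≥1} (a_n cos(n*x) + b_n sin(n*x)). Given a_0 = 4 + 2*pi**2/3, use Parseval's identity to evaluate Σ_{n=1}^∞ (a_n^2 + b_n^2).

Parseval: a_0^2/2 + Σ_{n≥1} (a_n^2+b_n^2) = 1/pi ∫_{-pi}^{pi} φ(x)^2 dx = 8 + 2*pi**4/5 + 40*pi**2/3.
Subtract a_0^2/2 = 2*(6 + pi**2)**2/9: Σ (a_n^2+b_n^2) = 8*pi**2*(pi**2 + 60)/45.

8*pi**2*(pi**2 + 60)/45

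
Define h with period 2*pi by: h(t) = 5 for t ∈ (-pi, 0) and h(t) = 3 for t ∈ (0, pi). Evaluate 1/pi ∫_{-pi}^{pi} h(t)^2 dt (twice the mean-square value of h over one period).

34

1/pi ∫_{-pi}^{pi} h(t)^2 dt = 1/pi · (34*pi) = 34.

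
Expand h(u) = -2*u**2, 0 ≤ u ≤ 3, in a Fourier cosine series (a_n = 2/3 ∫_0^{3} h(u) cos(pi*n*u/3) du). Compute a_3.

a_3 = 2/3 ∫_0^{3} (-2*u**2) cos(pi*u) du.
Integrating by parts twice (tabular method), an antiderivative of (-2*u**2) cos(pi*u) is -2*u**2*sin(pi*u)/pi - 4*u*cos(pi*u)/pi**2 + 4*sin(pi*u)/pi**3; evaluating from 0 to 3: ∫_{0}^{3} (-2*u**2) cos(pi*u) du = (12/pi**2) - (0) = 12/pi**2.
Hence a_3 = (2/3)·(12/pi**2) = 8/pi**2.

8/pi**2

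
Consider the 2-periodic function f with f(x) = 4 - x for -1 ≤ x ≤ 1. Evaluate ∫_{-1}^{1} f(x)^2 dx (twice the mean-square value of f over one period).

98/3

∫_{-1}^{1} f(x)^2 dx = 98/3.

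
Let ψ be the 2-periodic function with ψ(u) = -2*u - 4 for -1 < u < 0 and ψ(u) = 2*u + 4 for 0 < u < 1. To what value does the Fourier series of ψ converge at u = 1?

2

At u = 1 the one-sided limits are ψ(1^-) = 6 and ψ(1^+) = -2.
By Dirichlet's theorem the series converges to their average, [(6) + (-2)]/2 = 2.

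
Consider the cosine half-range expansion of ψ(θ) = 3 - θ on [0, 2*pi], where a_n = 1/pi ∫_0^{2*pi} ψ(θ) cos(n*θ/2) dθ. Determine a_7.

8/(49*pi)

a_7 = 1/pi ∫_0^{2*pi} (3 - θ) cos(7*θ/2) dθ.
Integrating by parts (boundary term plus one more integral), an antiderivative of (3 - θ) cos(7*θ/2) is -2*θ*sin(7*θ/2)/7 + 6*sin(7*θ/2)/7 - 4*cos(7*θ/2)/49; evaluating from 0 to 2*pi: ∫_{0}^{2*pi} (3 - θ) cos(7*θ/2) dθ = (4/49) - (-4/49) = 8/49.
Hence a_7 = (1/pi)·(8/49) = 8/(49*pi).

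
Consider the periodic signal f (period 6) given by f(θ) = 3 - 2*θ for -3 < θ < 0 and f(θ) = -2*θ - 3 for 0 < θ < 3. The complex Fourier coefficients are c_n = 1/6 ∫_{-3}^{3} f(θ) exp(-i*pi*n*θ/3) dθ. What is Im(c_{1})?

Since f is real-valued, Im(c_{1}) = -1/6 ∫_{-3}^{3} f(θ) sin(pi*θ/3) dθ = -b_{1}/2.
f is odd and sin(pi*θ/3) is odd, so the integrand is even: ∫_{-3}^{3} f(θ) sin(pi*θ/3) dθ = 2∫_0^{3} f(θ) sin(pi*θ/3) dθ.
Integrating by parts (boundary term plus one more integral), an antiderivative of (-2*θ - 3) sin(pi*θ/3) is 6*θ*cos(pi*θ/3)/pi - 18*sin(pi*θ/3)/pi**2 + 9*cos(pi*θ/3)/pi; evaluating from 0 to 3: ∫_{0}^{3} (-2*θ - 3) sin(pi*θ/3) dθ = (-27/pi) - (9/pi) = -36/pi.
So ∫_{-3}^{3} f(θ) sin(pi*θ/3) dθ = -72/pi.
Hence Im(c_{1}) = (-1/6)·(-72/pi) = 12/pi.

12/pi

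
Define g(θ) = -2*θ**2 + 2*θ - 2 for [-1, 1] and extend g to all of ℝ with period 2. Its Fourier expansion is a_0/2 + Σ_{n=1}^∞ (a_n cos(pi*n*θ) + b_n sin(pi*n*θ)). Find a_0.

a_0 = ∫_{-1}^{1} g(θ) dθ = -16/3.

-16/3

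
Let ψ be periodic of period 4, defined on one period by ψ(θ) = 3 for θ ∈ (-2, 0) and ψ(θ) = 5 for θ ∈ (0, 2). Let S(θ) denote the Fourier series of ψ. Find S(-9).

3

θ = -9 differs from θ = -1 by -2 full period(s), and the series is 4-periodic.
ψ is continuous at θ = -1 with value 3, so the series converges to 3 there.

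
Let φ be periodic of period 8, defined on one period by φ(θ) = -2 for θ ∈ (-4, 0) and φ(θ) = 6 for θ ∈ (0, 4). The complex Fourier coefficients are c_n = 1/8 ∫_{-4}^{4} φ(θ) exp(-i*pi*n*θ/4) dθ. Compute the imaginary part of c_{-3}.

8/(3*pi)

Since φ is real-valued, Im(c_{-3}) = -1/8 ∫_{-4}^{4} φ(θ) sin(-3*pi*θ/4) dθ = b_{3}/2.
Split the integral at the breakpoints.
Directly, an antiderivative of (-2) sin(-3*pi*θ/4) is -8*cos(3*pi*θ/4)/(3*pi); evaluating from -4 to 0: ∫_{-4}^{0} (-2) sin(-3*pi*θ/4) dθ = (-8/(3*pi)) - (8/(3*pi)) = -16/(3*pi).
Directly, an antiderivative of (6) sin(-3*pi*θ/4) is 8*cos(3*pi*θ/4)/pi; evaluating from 0 to 4: ∫_{0}^{4} (6) sin(-3*pi*θ/4) dθ = (-8/pi) - (8/pi) = -16/pi.
So ∫_{-4}^{4} φ(θ) sin(-3*pi*θ/4) dθ = -64/(3*pi).
Hence Im(c_{-3}) = (-1/8)·(-64/(3*pi)) = 8/(3*pi).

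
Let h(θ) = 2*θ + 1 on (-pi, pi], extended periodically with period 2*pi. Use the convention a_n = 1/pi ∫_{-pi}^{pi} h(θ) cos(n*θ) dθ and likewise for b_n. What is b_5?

b_5 = 1/pi ∫_{-pi}^{pi} h(θ) sin(5*θ) dθ.
Integrating by parts (boundary term plus one more integral), an antiderivative of (2*θ + 1) sin(5*θ) is -2*θ*cos(5*θ)/5 + 2*sin(5*θ)/25 - cos(5*θ)/5; evaluating from -pi to pi: ∫_{-pi}^{pi} (2*θ + 1) sin(5*θ) dθ = (1/5 + 2*pi/5) - (1/5 - 2*pi/5) = 4*pi/5.
Hence b_5 = (1/pi)·(4*pi/5) = 4/5.

4/5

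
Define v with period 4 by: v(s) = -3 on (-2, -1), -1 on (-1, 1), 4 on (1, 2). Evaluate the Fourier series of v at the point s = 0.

v is continuous at s = 0 with value -1, so the series converges to -1 there.

-1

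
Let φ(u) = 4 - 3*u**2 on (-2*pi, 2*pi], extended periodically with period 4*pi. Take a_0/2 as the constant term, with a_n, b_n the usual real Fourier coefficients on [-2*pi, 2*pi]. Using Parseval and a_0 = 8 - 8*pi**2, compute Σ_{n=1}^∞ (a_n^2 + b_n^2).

128*pi**4/5

Parseval: a_0^2/2 + Σ_{n≥1} (a_n^2+b_n^2) = (1/(2*pi)) ∫_{-2*pi}^{2*pi} φ(u)^2 du = -64*pi**2 + 32 + 288*pi**4/5.
Subtract a_0^2/2 = 32*(1 - pi**2)**2: Σ (a_n^2+b_n^2) = 128*pi**4/5.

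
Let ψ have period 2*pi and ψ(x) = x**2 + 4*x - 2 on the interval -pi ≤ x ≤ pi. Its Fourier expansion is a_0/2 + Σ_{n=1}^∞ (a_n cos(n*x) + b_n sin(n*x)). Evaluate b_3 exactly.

b_3 = 1/pi ∫_{-pi}^{pi} ψ(x) sin(3*x) dx.
Integrating by parts twice (tabular method), an antiderivative of (x**2 + 4*x - 2) sin(3*x) is -x**2*cos(3*x)/3 + 2*x*sin(3*x)/9 - 4*x*cos(3*x)/3 + 4*sin(3*x)/9 + 20*cos(3*x)/27; evaluating from -pi to pi: ∫_{-pi}^{pi} (x**2 + 4*x - 2) sin(3*x) dx = (-20/27 + pi**2/3 + 4*pi/3) - (-4*pi/3 - 20/27 + pi**2/3) = 8*pi/3.
Hence b_3 = (1/pi)·(8*pi/3) = 8/3.

8/3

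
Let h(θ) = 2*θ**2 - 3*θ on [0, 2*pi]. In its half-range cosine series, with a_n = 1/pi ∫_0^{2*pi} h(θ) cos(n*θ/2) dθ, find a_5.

8*(3 - 4*pi)/(25*pi)

a_5 = 1/pi ∫_0^{2*pi} (2*θ**2 - 3*θ) cos(5*θ/2) dθ.
Integrating by parts twice (tabular method), an antiderivative of (2*θ**2 - 3*θ) cos(5*θ/2) is 4*θ**2*sin(5*θ/2)/5 - 6*θ*sin(5*θ/2)/5 + 16*θ*cos(5*θ/2)/25 - 32*sin(5*θ/2)/125 - 12*cos(5*θ/2)/25; evaluating from 0 to 2*pi: ∫_{0}^{2*pi} (2*θ**2 - 3*θ) cos(5*θ/2) dθ = (12/25 - 32*pi/25) - (-12/25) = 24/25 - 32*pi/25.
Hence a_5 = (1/pi)·(24/25 - 32*pi/25) = 8*(3 - 4*pi)/(25*pi).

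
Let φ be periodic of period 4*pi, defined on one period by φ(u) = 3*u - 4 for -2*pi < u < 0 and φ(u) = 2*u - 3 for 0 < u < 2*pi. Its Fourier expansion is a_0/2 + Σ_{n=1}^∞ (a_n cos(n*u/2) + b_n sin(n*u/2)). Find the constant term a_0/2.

a_0 = (1/(2*pi)) ∫_{-2*pi}^{2*pi} φ(u) du = (1/(2*pi)) · (-2*pi*(pi + 7)) = -7 - pi.
So the constant term a_0/2 = -7/2 - pi/2.

-7/2 - pi/2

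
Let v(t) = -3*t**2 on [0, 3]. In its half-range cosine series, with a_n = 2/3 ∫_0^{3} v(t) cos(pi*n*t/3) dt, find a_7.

a_7 = 2/3 ∫_0^{3} (-3*t**2) cos(7*pi*t/3) dt.
Integrating by parts twice (tabular method), an antiderivative of (-3*t**2) cos(7*pi*t/3) is -9*t**2*sin(7*pi*t/3)/(7*pi) - 54*t*cos(7*pi*t/3)/(49*pi**2) + 162*sin(7*pi*t/3)/(343*pi**3); evaluating from 0 to 3: ∫_{0}^{3} (-3*t**2) cos(7*pi*t/3) dt = (162/(49*pi**2)) - (0) = 162/(49*pi**2).
Hence a_7 = (2/3)·(162/(49*pi**2)) = 108/(49*pi**2).

108/(49*pi**2)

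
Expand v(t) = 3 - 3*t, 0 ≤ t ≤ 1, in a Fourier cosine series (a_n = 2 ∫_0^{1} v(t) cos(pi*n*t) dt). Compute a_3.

a_3 = 2 ∫_0^{1} (3 - 3*t) cos(3*pi*t) dt.
Integrating by parts (boundary term plus one more integral), an antiderivative of (3 - 3*t) cos(3*pi*t) is -t*sin(3*pi*t)/pi + sin(3*pi*t)/pi - cos(3*pi*t)/(3*pi**2); evaluating from 0 to 1: ∫_{0}^{1} (3 - 3*t) cos(3*pi*t) dt = (1/(3*pi**2)) - (-1/(3*pi**2)) = 2/(3*pi**2).
Hence a_3 = 2·(2/(3*pi**2)) = 4/(3*pi**2).

4/(3*pi**2)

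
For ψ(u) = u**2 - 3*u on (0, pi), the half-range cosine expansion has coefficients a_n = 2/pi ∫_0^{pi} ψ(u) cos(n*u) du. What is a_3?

4*(3 - pi)/(9*pi)

a_3 = 2/pi ∫_0^{pi} (u**2 - 3*u) cos(3*u) du.
Integrating by parts twice (tabular method), an antiderivative of (u**2 - 3*u) cos(3*u) is u**2*sin(3*u)/3 - u*sin(3*u) + 2*u*cos(3*u)/9 - 2*sin(3*u)/27 - cos(3*u)/3; evaluating from 0 to pi: ∫_{0}^{pi} (u**2 - 3*u) cos(3*u) du = (1/3 - 2*pi/9) - (-1/3) = 2/3 - 2*pi/9.
Hence a_3 = (2/pi)·(2/3 - 2*pi/9) = 4*(3 - pi)/(9*pi).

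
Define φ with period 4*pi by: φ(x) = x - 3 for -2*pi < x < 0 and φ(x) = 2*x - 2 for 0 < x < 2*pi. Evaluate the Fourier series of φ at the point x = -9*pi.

-pi - 3

x = -9*pi differs from x = -pi by -2 full period(s), and the series is 4*pi-periodic.
φ is continuous at x = -pi with value -pi - 3, so the series converges to -pi - 3 there.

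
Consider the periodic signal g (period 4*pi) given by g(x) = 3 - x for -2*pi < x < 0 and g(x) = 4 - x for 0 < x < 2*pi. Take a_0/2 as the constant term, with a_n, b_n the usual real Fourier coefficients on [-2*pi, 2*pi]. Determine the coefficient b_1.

-4 + 2/pi

b_1 = (1/(2*pi)) ∫_{-2*pi}^{2*pi} g(x) sin(x/2) dx.
Split the integral at the breakpoints.
Integrating by parts (boundary term plus one more integral), an antiderivative of (3 - x) sin(x/2) is 2*x*cos(x/2) - 4*sin(x/2) - 6*cos(x/2); evaluating from -2*pi to 0: ∫_{-2*pi}^{0} (3 - x) sin(x/2) dx = (-6) - (6 + 4*pi) = -4*pi - 12.
Integrating by parts (boundary term plus one more integral), an antiderivative of (4 - x) sin(x/2) is 2*x*cos(x/2) - 4*sin(x/2) - 8*cos(x/2); evaluating from 0 to 2*pi: ∫_{0}^{2*pi} (4 - x) sin(x/2) dx = (8 - 4*pi) - (-8) = 16 - 4*pi.
Summing the pieces and multiplying by (1/(2*pi)) gives b_1 = -4 + 2/pi.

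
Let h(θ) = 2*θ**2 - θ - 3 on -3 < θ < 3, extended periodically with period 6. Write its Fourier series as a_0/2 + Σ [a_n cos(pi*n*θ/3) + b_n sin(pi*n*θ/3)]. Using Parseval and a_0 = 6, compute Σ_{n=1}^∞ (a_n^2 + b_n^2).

Parseval: a_0^2/2 + Σ_{n≥1} (a_n^2+b_n^2) = 1/3 ∫_{-3}^{3} h(θ)^2 dθ = 408/5.
Subtract a_0^2/2 = 18: Σ (a_n^2+b_n^2) = 318/5.

318/5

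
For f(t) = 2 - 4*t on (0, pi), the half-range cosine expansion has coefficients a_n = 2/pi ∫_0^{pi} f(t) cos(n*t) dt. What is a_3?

16/(9*pi)

a_3 = 2/pi ∫_0^{pi} (2 - 4*t) cos(3*t) dt.
Integrating by parts (boundary term plus one more integral), an antiderivative of (2 - 4*t) cos(3*t) is -4*t*sin(3*t)/3 + 2*sin(3*t)/3 - 4*cos(3*t)/9; evaluating from 0 to pi: ∫_{0}^{pi} (2 - 4*t) cos(3*t) dt = (4/9) - (-4/9) = 8/9.
Hence a_3 = (2/pi)·(8/9) = 16/(9*pi).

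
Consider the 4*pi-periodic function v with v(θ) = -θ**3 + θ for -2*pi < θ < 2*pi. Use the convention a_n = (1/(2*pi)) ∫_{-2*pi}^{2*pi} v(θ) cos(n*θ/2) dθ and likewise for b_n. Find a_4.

a_4 = (1/(2*pi)) ∫_{-2*pi}^{2*pi} v(θ) cos(2*θ) dθ.
v is odd and cos(2*θ) is even, so the integrand is odd over a symmetric interval and the integral vanishes.

0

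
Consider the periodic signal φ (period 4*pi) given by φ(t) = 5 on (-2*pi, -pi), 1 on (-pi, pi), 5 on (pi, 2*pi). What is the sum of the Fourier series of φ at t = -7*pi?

3

t = -7*pi differs from t = pi by -2 full period(s), and the series is 4*pi-periodic.
At t = pi the one-sided limits are φ(pi^-) = 1 and φ(pi^+) = 5.
By Dirichlet's theorem the series converges to their average, [(1) + (5)]/2 = 3.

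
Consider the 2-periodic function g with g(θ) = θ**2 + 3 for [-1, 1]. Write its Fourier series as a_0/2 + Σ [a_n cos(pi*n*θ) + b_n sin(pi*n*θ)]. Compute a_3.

-4/(9*pi**2)

a_3 = ∫_{-1}^{1} g(θ) cos(3*pi*θ) dθ.
g is even and cos(3*pi*θ) is even, so the integrand is even and a_3 = 2 ∫_0^{1} g(θ) cos(3*pi*θ) dθ.
Integrating by parts twice (tabular method), an antiderivative of (θ**2 + 3) cos(3*pi*θ) is θ**2*sin(3*pi*θ)/(3*pi) + 2*θ*cos(3*pi*θ)/(9*pi**2) - 2*sin(3*pi*θ)/(27*pi**3) + sin(3*pi*θ)/pi; evaluating from 0 to 1: ∫_{0}^{1} (θ**2 + 3) cos(3*pi*θ) dθ = (-2/(9*pi**2)) - (0) = -2/(9*pi**2).
Hence a_3 = 2·(-2/(9*pi**2)) = -4/(9*pi**2).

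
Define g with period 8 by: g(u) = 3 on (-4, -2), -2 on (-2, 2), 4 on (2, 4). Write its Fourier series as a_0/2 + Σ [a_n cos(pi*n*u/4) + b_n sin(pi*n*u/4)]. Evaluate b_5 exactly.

b_5 = 1/4 ∫_{-4}^{4} g(u) sin(5*pi*u/4) du.
Split the integral at the breakpoints.
Directly, an antiderivative of (3) sin(5*pi*u/4) is -12*cos(5*pi*u/4)/(5*pi); evaluating from -4 to -2: ∫_{-4}^{-2} (3) sin(5*pi*u/4) du = (0) - (12/(5*pi)) = -12/(5*pi).
Directly, an antiderivative of (-2) sin(5*pi*u/4) is 8*cos(5*pi*u/4)/(5*pi); evaluating from -2 to 2: ∫_{-2}^{2} (-2) sin(5*pi*u/4) du = (0) - (0) = 0.
Directly, an antiderivative of (4) sin(5*pi*u/4) is -16*cos(5*pi*u/4)/(5*pi); evaluating from 2 to 4: ∫_{2}^{4} (4) sin(5*pi*u/4) du = (16/(5*pi)) - (0) = 16/(5*pi).
Summing the pieces and multiplying by (1/4) gives b_5 = 1/(5*pi).

1/(5*pi)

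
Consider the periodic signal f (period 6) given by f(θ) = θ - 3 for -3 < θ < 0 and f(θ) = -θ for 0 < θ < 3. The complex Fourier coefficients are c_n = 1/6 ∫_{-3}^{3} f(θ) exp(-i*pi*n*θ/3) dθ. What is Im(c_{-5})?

Since f is real-valued, Im(c_{-5}) = -1/6 ∫_{-3}^{3} f(θ) sin(-5*pi*θ/3) dθ = b_{5}/2.
Split the integral at the breakpoints.
Integrating by parts (boundary term plus one more integral), an antiderivative of (θ - 3) sin(-5*pi*θ/3) is 3*θ*cos(5*pi*θ/3)/(5*pi) - 9*sin(5*pi*θ/3)/(25*pi**2) - 9*cos(5*pi*θ/3)/(5*pi); evaluating from -3 to 0: ∫_{-3}^{0} (θ - 3) sin(-5*pi*θ/3) dθ = (-9/(5*pi)) - (18/(5*pi)) = -27/(5*pi).
Integrating by parts (boundary term plus one more integral), an antiderivative of (-θ) sin(-5*pi*θ/3) is -3*θ*cos(5*pi*θ/3)/(5*pi) + 9*sin(5*pi*θ/3)/(25*pi**2); evaluating from 0 to 3: ∫_{0}^{3} (-θ) sin(-5*pi*θ/3) dθ = (9/(5*pi)) - (0) = 9/(5*pi).
So ∫_{-3}^{3} f(θ) sin(-5*pi*θ/3) dθ = -18/(5*pi).
Hence Im(c_{-5}) = (-1/6)·(-18/(5*pi)) = 3/(5*pi).

3/(5*pi)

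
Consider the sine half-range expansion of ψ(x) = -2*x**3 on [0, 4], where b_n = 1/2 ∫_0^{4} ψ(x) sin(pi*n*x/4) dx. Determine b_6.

b_6 = 1/2 ∫_0^{4} (-2*x**3) sin(3*pi*x/2) dx.
Integrating by parts three times (tabular method), an antiderivative of (-2*x**3) sin(3*pi*x/2) is 4*x**3*cos(3*pi*x/2)/(3*pi) - 8*x**2*sin(3*pi*x/2)/(3*pi**2) - 32*x*cos(3*pi*x/2)/(9*pi**3) + 64*sin(3*pi*x/2)/(27*pi**4); evaluating from 0 to 4: ∫_{0}^{4} (-2*x**3) sin(3*pi*x/2) dx = (128*(-1 + 6*pi**2)/(9*pi**3)) - (0) = 128*(-1 + 6*pi**2)/(9*pi**3).
Hence b_6 = (1/2)·(128*(-1 + 6*pi**2)/(9*pi**3)) = 64*(-1 + 6*pi**2)/(9*pi**3).

64*(-1 + 6*pi**2)/(9*pi**3)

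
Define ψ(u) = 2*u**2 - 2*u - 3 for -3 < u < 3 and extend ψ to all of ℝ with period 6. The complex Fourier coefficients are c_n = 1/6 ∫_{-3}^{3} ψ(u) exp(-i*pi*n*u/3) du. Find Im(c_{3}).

2/pi

Since ψ is real-valued, Im(c_{3}) = -1/6 ∫_{-3}^{3} ψ(u) sin(pi*u) du = -b_{3}/2.
Integrating by parts twice (tabular method), an antiderivative of (2*u**2 - 2*u - 3) sin(pi*u) is -2*u**2*cos(pi*u)/pi + 4*u*sin(pi*u)/pi**2 + 2*u*cos(pi*u)/pi - 2*sin(pi*u)/pi**2 + 4*cos(pi*u)/pi**3 + 3*cos(pi*u)/pi; evaluating from -3 to 3: ∫_{-3}^{3} (2*u**2 - 2*u - 3) sin(pi*u) du = (-4/pi**3 + 9/pi) - (-4/pi**3 + 21/pi) = -12/pi.
Hence Im(c_{3}) = (-1/6)·(-12/pi) = 2/pi.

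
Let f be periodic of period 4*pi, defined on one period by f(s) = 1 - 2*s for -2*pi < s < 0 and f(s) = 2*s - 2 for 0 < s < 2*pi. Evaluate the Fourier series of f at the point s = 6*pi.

s = 6*pi differs from s = -2*pi by 2 full period(s), and the series is 4*pi-periodic.
At s = -2*pi the one-sided limits are f(-2*pi^-) = -2 + 4*pi and f(-2*pi^+) = 1 + 4*pi.
By Dirichlet's theorem the series converges to their average, [(-2 + 4*pi) + (1 + 4*pi)]/2 = -1/2 + 4*pi.

-1/2 + 4*pi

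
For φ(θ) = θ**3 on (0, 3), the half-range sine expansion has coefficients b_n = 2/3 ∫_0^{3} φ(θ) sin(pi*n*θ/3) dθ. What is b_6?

-9/pi + 3/(2*pi**3)

b_6 = 2/3 ∫_0^{3} (θ**3) sin(2*pi*θ) dθ.
Integrating by parts three times (tabular method), an antiderivative of (θ**3) sin(2*pi*θ) is -θ**3*cos(2*pi*θ)/(2*pi) + 3*θ**2*sin(2*pi*θ)/(4*pi**2) + 3*θ*cos(2*pi*θ)/(4*pi**3) - 3*sin(2*pi*θ)/(8*pi**4); evaluating from 0 to 3: ∫_{0}^{3} (θ**3) sin(2*pi*θ) dθ = (9*(1 - 6*pi**2)/(4*pi**3)) - (0) = 9*(1 - 6*pi**2)/(4*pi**3).
Hence b_6 = (2/3)·(9*(1 - 6*pi**2)/(4*pi**3)) = -9/pi + 3/(2*pi**3).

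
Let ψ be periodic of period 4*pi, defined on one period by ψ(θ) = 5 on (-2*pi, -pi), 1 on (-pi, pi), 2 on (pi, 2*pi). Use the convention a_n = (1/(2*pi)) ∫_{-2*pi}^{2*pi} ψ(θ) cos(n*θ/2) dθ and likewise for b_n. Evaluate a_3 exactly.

5/(3*pi)

a_3 = (1/(2*pi)) ∫_{-2*pi}^{2*pi} ψ(θ) cos(3*θ/2) dθ.
Split the integral at the breakpoints.
Directly, an antiderivative of (5) cos(3*θ/2) is 10*sin(3*θ/2)/3; evaluating from -2*pi to -pi: ∫_{-2*pi}^{-pi} (5) cos(3*θ/2) dθ = (10/3) - (0) = 10/3.
Directly, an antiderivative of (1) cos(3*θ/2) is 2*sin(3*θ/2)/3; evaluating from -pi to pi: ∫_{-pi}^{pi} (1) cos(3*θ/2) dθ = (-2/3) - (2/3) = -4/3.
Directly, an antiderivative of (2) cos(3*θ/2) is 4*sin(3*θ/2)/3; evaluating from pi to 2*pi: ∫_{pi}^{2*pi} (2) cos(3*θ/2) dθ = (0) - (-4/3) = 4/3.
Summing the pieces and multiplying by (1/(2*pi)) gives a_3 = 5/(3*pi).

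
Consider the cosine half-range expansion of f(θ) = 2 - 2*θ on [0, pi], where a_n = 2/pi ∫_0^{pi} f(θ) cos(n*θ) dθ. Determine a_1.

a_1 = 2/pi ∫_0^{pi} (2 - 2*θ) cos(θ) dθ.
Integrating by parts (boundary term plus one more integral), an antiderivative of (2 - 2*θ) cos(θ) is -2*θ*sin(θ) + 2*sin(θ) - 2*cos(θ); evaluating from 0 to pi: ∫_{0}^{pi} (2 - 2*θ) cos(θ) dθ = (2) - (-2) = 4.
Hence a_1 = (2/pi)·(4) = 8/pi.

8/pi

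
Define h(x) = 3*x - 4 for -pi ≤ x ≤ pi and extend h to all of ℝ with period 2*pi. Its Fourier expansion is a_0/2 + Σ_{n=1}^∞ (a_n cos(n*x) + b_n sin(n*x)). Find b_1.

6

b_1 = 1/pi ∫_{-pi}^{pi} h(x) sin(x) dx.
Integrating by parts (boundary term plus one more integral), an antiderivative of (3*x - 4) sin(x) is -3*x*cos(x) + 3*sin(x) + 4*cos(x); evaluating from -pi to pi: ∫_{-pi}^{pi} (3*x - 4) sin(x) dx = (-4 + 3*pi) - (-3*pi - 4) = 6*pi.
Hence b_1 = (1/pi)·(6*pi) = 6.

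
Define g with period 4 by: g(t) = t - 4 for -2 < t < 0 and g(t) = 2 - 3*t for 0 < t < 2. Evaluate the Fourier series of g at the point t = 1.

g is continuous at t = 1 with value -1, so the series converges to -1 there.

-1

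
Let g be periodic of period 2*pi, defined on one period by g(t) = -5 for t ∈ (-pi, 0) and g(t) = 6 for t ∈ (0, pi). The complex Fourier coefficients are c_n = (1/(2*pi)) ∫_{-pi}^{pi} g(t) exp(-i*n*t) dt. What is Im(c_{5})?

Since g is real-valued, Im(c_{5}) = -(1/(2*pi)) ∫_{-pi}^{pi} g(t) sin(5*t) dt = -b_{5}/2.
Split the integral at the breakpoints.
Directly, an antiderivative of (-5) sin(5*t) is cos(5*t); evaluating from -pi to 0: ∫_{-pi}^{0} (-5) sin(5*t) dt = (1) - (-1) = 2.
Directly, an antiderivative of (6) sin(5*t) is -6*cos(5*t)/5; evaluating from 0 to pi: ∫_{0}^{pi} (6) sin(5*t) dt = (6/5) - (-6/5) = 12/5.
So ∫_{-pi}^{pi} g(t) sin(5*t) dt = 22/5.
Hence Im(c_{5}) = (-1/(2*pi))·(22/5) = -11/(5*pi).

-11/(5*pi)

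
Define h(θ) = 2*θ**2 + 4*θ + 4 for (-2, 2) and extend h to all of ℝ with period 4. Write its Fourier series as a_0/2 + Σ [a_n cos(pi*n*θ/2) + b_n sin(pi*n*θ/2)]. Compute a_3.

a_3 = 1/2 ∫_{-2}^{2} h(θ) cos(3*pi*θ/2) dθ.
Integrating by parts twice (tabular method), an antiderivative of (2*θ**2 + 4*θ + 4) cos(3*pi*θ/2) is 4*θ**2*sin(3*pi*θ/2)/(3*pi) + 8*θ*sin(3*pi*θ/2)/(3*pi) + 16*θ*cos(3*pi*θ/2)/(9*pi**2) - 32*sin(3*pi*θ/2)/(27*pi**3) + 8*sin(3*pi*θ/2)/(3*pi) + 16*cos(3*pi*θ/2)/(9*pi**2); evaluating from -2 to 2: ∫_{-2}^{2} (2*θ**2 + 4*θ + 4) cos(3*pi*θ/2) dθ = (-16/(3*pi**2)) - (16/(9*pi**2)) = -64/(9*pi**2).
Hence a_3 = (1/2)·(-64/(9*pi**2)) = -32/(9*pi**2).

-32/(9*pi**2)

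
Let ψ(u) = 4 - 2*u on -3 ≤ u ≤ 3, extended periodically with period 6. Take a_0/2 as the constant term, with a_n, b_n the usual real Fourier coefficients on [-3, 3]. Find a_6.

a_6 = 1/3 ∫_{-3}^{3} ψ(u) cos(2*pi*u) du.
Integrating by parts (boundary term plus one more integral), an antiderivative of (4 - 2*u) cos(2*pi*u) is -u*sin(2*pi*u)/pi + 2*sin(2*pi*u)/pi - cos(2*pi*u)/(2*pi**2); evaluating from -3 to 3: ∫_{-3}^{3} (4 - 2*u) cos(2*pi*u) du = (-1/(2*pi**2)) - (-1/(2*pi**2)) = 0.
Hence a_6 = (1/3)·(0) = 0.

0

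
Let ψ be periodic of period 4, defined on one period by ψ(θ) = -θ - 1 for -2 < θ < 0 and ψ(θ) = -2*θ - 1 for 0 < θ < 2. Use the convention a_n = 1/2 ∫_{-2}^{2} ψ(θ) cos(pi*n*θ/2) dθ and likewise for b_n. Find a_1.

4/pi**2

a_1 = 1/2 ∫_{-2}^{2} ψ(θ) cos(pi*θ/2) dθ.
Split the integral at the breakpoints.
Integrating by parts (boundary term plus one more integral), an antiderivative of (-θ - 1) cos(pi*θ/2) is -2*θ*sin(pi*θ/2)/pi - 2*sin(pi*θ/2)/pi - 4*cos(pi*θ/2)/pi**2; evaluating from -2 to 0: ∫_{-2}^{0} (-θ - 1) cos(pi*θ/2) dθ = (-4/pi**2) - (4/pi**2) = -8/pi**2.
Integrating by parts (boundary term plus one more integral), an antiderivative of (-2*θ - 1) cos(pi*θ/2) is -4*θ*sin(pi*θ/2)/pi - 2*sin(pi*θ/2)/pi - 8*cos(pi*θ/2)/pi**2; evaluating from 0 to 2: ∫_{0}^{2} (-2*θ - 1) cos(pi*θ/2) dθ = (8/pi**2) - (-8/pi**2) = 16/pi**2.
Summing the pieces and multiplying by (1/2) gives a_1 = 4/pi**2.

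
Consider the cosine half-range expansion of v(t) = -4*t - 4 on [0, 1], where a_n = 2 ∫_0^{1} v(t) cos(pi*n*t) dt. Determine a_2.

a_2 = 2 ∫_0^{1} (-4*t - 4) cos(2*pi*t) dt.
Integrating by parts (boundary term plus one more integral), an antiderivative of (-4*t - 4) cos(2*pi*t) is -2*t*sin(2*pi*t)/pi - 2*sin(2*pi*t)/pi - cos(2*pi*t)/pi**2; evaluating from 0 to 1: ∫_{0}^{1} (-4*t - 4) cos(2*pi*t) dt = (-1/pi**2) - (-1/pi**2) = 0.
Hence a_2 = 2·(0) = 0.

0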